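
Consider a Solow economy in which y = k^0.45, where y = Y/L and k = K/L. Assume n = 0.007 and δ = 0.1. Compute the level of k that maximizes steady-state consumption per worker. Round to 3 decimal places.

The effective depreciation rate is n + δ = 0.007 + 0.1 = 0.107.
Setting f'(k) = n+δ gives 0.45·k^(0.45−1) = 0.107, hence k_gold = (0.45/0.107)^(1/0.55) ≈ 13.6218.

k_gold ≈ 13.622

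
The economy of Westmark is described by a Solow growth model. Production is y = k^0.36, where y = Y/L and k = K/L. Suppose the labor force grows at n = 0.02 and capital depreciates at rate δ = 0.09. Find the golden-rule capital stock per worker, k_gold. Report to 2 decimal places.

Capital per worker breaks even when investment replaces (n + δ)·k; here n + δ = 0.11.
Golden rule sets MPK = n+δ: 0.36·k^(0.36−1) = 0.11, so k_gold = (0.36/0.11)^(1/0.64) ≈ 6.3760.

k_gold ≈ 6.38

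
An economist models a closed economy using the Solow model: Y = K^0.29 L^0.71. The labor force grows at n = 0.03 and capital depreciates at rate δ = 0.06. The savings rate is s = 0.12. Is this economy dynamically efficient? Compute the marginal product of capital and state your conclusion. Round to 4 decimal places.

Capital per worker breaks even when investment replaces (n + δ)·k; here n + δ = 0.09.
Steady-state k*: s·k^0.29 = 0.09·k gives k* = (0.12/0.09)^(1/0.71) ≈ 1.4996.
MPK = 0.29·1.4996^(-0.71) ≈ 0.2175.
MPK > n+δ = 0.09, so the economy is dynamically efficient (under-saving).

dynamically efficient; MPK ≈ 0.2175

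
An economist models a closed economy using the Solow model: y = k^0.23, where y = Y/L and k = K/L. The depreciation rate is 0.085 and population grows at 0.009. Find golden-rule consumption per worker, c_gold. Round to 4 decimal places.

Capital per worker breaks even when investment replaces (n + δ)·k; here n + δ = 0.094.
Maximizing c = f(k) − (n+δ)·k gives f'(k) = n+δ, i.e. 0.23·k^(0.23−1) = 0.094, so k_gold = (0.23/0.094)^(1/0.77) ≈ 3.1965.
y_gold = 3.1965^0.23 ≈ 1.3064.
c_gold = y_gold − (n+δ)·k_gold = 1.3064 − 0.094·3.1965 ≈ 1.0059.

c_gold ≈ 1.0059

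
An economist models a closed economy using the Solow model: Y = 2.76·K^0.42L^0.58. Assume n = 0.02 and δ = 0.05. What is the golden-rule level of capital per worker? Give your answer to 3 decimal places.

k_gold ≈ 126.424

Capital per worker breaks even when investment replaces (n + δ)·k; here n + δ = 0.07.
Golden rule sets MPK = n+δ: 0.42·2.76·k^(0.42−1) = 0.07, so k_gold = (0.42·2.76/0.07)^(1/0.58) ≈ 126.4236.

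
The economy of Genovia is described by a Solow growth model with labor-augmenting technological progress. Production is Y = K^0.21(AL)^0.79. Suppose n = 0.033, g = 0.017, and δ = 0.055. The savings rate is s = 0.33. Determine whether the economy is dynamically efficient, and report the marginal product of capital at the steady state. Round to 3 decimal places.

Break-even investment rate: n + g + δ = 0.033 + 0.017 + 0.055 = 0.105.
Steady-state k*: s·k^0.21 = 0.105·k gives k* = (0.33/0.105)^(1/0.79) ≈ 4.2611.
MPK = 0.21·4.2611^(-0.79) ≈ 0.0668.
MPK < n+g+δ = 0.105, so the economy is dynamically inefficient (over-saving).

dynamically inefficient; MPK ≈ 0.067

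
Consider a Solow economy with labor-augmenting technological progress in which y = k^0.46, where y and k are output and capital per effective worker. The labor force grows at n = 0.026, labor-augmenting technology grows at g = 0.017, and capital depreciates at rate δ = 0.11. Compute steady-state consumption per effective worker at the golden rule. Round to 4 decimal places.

c_gold ≈ 1.3792

n + g + δ = 0.026 + 0.017 + 0.11 = 0.153.
Maximizing c = f(k) − (n+g+δ)·k gives f'(k) = n+g+δ, i.e. 0.46·k^(0.46−1) = 0.153, so k_gold = (0.46/0.153)^(1/0.54) ≈ 7.6791.
y_gold = 7.6791^0.46 ≈ 2.5541.
c_gold = y_gold − (n+g+δ)·k_gold = 2.5541 − 0.153·7.6791 ≈ 1.3792.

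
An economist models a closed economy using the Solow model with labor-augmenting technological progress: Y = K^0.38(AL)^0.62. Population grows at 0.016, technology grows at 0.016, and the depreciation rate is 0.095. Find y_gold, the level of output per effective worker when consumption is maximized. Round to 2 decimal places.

Break-even investment rate: n + g + δ = 0.016 + 0.016 + 0.095 = 0.127.
At the golden rule the marginal product of capital equals n+g+δ: 0.38·k^(0.38−1) = 0.127. Solving, k_gold = (0.38/0.127)^(1/0.62) ≈ 5.8575.
Output: y_gold = k_gold^0.38 = 5.8575^0.38 ≈ 1.9576.

y_gold ≈ 1.96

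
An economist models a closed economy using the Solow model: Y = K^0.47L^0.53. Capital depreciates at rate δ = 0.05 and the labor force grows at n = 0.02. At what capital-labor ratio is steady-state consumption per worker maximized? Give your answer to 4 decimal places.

n + δ = 0.02 + 0.05 = 0.07.
Maximizing c = f(k) − (n+δ)·k gives f'(k) = n+δ, i.e. 0.47·k^(0.47−1) = 0.07, so k_gold = (0.47/0.07)^(1/0.53) ≈ 36.3393.

k_gold ≈ 36.3393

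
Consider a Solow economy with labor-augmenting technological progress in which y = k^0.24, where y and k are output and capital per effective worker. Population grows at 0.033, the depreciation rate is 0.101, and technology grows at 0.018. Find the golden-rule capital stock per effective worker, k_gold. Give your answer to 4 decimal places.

Break-even investment rate: n + g + δ = 0.033 + 0.018 + 0.101 = 0.152.
Golden rule sets MPK = n+g+δ: 0.24·k^(0.24−1) = 0.152, so k_gold = (0.24/0.152)^(1/0.76) ≈ 1.8239.

k_gold ≈ 1.8239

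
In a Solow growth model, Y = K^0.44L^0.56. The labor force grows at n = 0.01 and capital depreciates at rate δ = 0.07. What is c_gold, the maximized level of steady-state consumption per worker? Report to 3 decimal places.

Capital per worker breaks even when investment replaces (n + δ)·k; here n + δ = 0.08.
Setting f'(k) = n+δ gives 0.44·k^(0.44−1) = 0.08, hence k_gold = (0.44/0.08)^(1/0.56) ≈ 20.9931.
y_gold = 20.9931^0.44 ≈ 3.8169.
c_gold = y_gold − (n+δ)·k_gold = 3.8169 − 0.08·20.9931 ≈ 2.1375.

c_gold ≈ 2.137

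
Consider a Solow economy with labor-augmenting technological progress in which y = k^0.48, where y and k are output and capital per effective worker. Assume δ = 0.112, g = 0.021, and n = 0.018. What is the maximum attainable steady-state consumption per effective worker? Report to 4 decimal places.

n + g + δ = 0.018 + 0.021 + 0.112 = 0.151.
Golden rule sets MPK = n+g+δ: 0.48·k^(0.48−1) = 0.151, so k_gold = (0.48/0.151)^(1/0.52) ≈ 9.2447.
y_gold = 9.2447^0.48 ≈ 2.9082.
c_gold = y_gold − (n+g+δ)·k_gold = 2.9082 − 0.151·9.2447 ≈ 1.5123.

c_gold ≈ 1.5123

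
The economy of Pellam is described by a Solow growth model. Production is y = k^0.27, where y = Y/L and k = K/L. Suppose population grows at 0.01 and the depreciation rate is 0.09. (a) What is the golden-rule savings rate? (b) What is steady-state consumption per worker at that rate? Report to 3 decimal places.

(a) s_gold = 0.270; (b) c_gold ≈ 1.054

Capital per worker breaks even when investment replaces (n + δ)·k; here n + δ = 0.1.
For Cobb-Douglas, s_gold equals capital's share: s_gold = 0.27.
Golden rule sets MPK = n+δ: 0.27·k^(0.27−1) = 0.1, so k_gold = (0.27/0.1)^(1/0.73) ≈ 3.8986.
y_gold = 3.8986^0.27 ≈ 1.4439; c_gold = (1−0.27)·y_gold ≈ 1.0541.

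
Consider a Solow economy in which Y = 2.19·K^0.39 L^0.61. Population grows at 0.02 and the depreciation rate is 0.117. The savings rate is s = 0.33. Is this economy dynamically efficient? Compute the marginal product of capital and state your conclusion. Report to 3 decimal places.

The effective depreciation rate is n + δ = 0.02 + 0.117 = 0.137.
Steady-state k*: s·A·k^0.39 = 0.137·k gives k* = (0.33·2.19/0.137)^(1/0.61) ≈ 15.2755.
MPK = 0.39·2.19·15.2755^(-0.61) ≈ 0.1619.
MPK > n+δ = 0.137, so the economy is dynamically efficient (under-saving).

dynamically efficient; MPK ≈ 0.162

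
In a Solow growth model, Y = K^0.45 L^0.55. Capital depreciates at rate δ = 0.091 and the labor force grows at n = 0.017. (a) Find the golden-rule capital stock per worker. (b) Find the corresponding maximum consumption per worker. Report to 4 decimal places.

(a) k_gold ≈ 13.3933; (b) c_gold ≈ 1.7679

n + δ = 0.017 + 0.091 = 0.108.
Maximizing c = f(k) − (n+δ)·k gives f'(k) = n+δ, i.e. 0.45·k^(0.45−1) = 0.108, so k_gold = (0.45/0.108)^(1/0.55) ≈ 13.3933.
y_gold = 13.3933^0.45 ≈ 3.2144; c_gold = y_gold − 0.108·k_gold ≈ 1.7679.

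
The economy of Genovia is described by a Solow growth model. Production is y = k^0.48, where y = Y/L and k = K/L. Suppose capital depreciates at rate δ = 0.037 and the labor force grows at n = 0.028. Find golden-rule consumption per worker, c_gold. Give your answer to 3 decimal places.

n + δ = 0.028 + 0.037 = 0.065.
At the golden rule the marginal product of capital equals n+δ: 0.48·k^(0.48−1) = 0.065. Solving, k_gold = (0.48/0.065)^(1/0.52) ≈ 46.7586.
y_gold = 46.7586^0.48 ≈ 6.3319.
c_gold = y_gold − (n+δ)·k_gold = 6.3319 − 0.065·46.7586 ≈ 3.2926.

c_gold ≈ 3.293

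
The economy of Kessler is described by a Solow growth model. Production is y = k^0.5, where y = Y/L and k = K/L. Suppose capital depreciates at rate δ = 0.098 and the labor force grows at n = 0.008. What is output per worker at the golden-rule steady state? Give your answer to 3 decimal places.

n + δ = 0.008 + 0.098 = 0.106.
Golden rule sets MPK = n+δ: 0.5·k^(0.5−1) = 0.106, so k_gold = (0.5/0.106)^(1/0.5) ≈ 22.2499.
Output: y_gold = k_gold^0.5 = 22.2499^0.5 ≈ 4.7170.

y_gold ≈ 4.717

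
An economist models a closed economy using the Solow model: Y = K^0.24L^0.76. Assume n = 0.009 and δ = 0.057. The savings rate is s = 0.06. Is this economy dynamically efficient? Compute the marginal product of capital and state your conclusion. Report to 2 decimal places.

dynamically efficient; MPK ≈ 0.26

Break-even investment rate: n + δ = 0.009 + 0.057 = 0.066.
Steady-state k*: s·k^0.24 = 0.066·k gives k* = (0.06/0.066)^(1/0.76) ≈ 0.8821.
MPK = 0.24·0.8821^(-0.76) ≈ 0.2640.
MPK > n+δ = 0.066, so the economy is dynamically efficient (under-saving).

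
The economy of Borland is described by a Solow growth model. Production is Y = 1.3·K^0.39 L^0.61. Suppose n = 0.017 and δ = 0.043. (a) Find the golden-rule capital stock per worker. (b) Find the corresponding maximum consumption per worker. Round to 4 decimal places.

Break-even investment rate: n + δ = 0.017 + 0.043 = 0.06.
Golden rule sets MPK = n+δ: 0.39·1.3·k^(0.39−1) = 0.06, so k_gold = (0.39·1.3/0.06)^(1/0.61) ≈ 33.0702.
y_gold = 1.3·33.0702^0.39 ≈ 5.0877; c_gold = y_gold − 0.06·k_gold ≈ 3.1035.

(a) k_gold ≈ 33.0702; (b) c_gold ≈ 3.1035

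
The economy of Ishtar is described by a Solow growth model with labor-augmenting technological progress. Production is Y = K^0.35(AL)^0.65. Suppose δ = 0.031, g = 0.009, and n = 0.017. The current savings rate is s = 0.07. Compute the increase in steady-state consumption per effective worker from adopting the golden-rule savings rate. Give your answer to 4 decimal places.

Δc ≈ 0.6883

n + g + δ = 0.017 + 0.009 + 0.031 = 0.057.
Current steady state (s = 0.07): k* = (0.07/0.057)^(1/0.65) ≈ 1.3717, y* = 1.3717^0.35 ≈ 1.1170, c* = (1−0.07)·1.1170 ≈ 1.0388.
Golden rule sets MPK = n+g+δ: 0.35·k^(0.35−1) = 0.057, so k_gold = (0.35/0.057)^(1/0.65) ≈ 16.3157.
y_gold = 16.3157^0.35 ≈ 2.6571, c_gold = y_gold − 0.057·k_gold ≈ 1.7271.
Gain: Δc = 1.7271 − 1.0388 ≈ 0.6883.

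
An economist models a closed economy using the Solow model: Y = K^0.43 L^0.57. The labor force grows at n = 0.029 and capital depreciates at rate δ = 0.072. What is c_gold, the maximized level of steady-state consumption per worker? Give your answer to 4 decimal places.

The effective depreciation rate is n + δ = 0.029 + 0.072 = 0.101.
Golden rule sets MPK = n+δ: 0.43·k^(0.43−1) = 0.101, so k_gold = (0.43/0.101)^(1/0.57) ≈ 12.6989.
y_gold = 12.6989^0.43 ≈ 2.9828.
c_gold = y_gold − (n+δ)·k_gold = 2.9828 − 0.101·12.6989 ≈ 1.7002.

c_gold ≈ 1.7002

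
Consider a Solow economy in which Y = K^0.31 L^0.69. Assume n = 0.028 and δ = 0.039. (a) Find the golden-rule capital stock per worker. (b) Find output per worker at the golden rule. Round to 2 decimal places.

(a) k_gold ≈ 9.21; (b) y_gold ≈ 1.99

The effective depreciation rate is n + δ = 0.028 + 0.039 = 0.067.
Maximizing c = f(k) − (n+δ)·k gives f'(k) = n+δ, i.e. 0.31·k^(0.31−1) = 0.067, so k_gold = (0.31/0.067)^(1/0.69) ≈ 9.2084.
y_gold = 9.2084^0.31 ≈ 1.9902.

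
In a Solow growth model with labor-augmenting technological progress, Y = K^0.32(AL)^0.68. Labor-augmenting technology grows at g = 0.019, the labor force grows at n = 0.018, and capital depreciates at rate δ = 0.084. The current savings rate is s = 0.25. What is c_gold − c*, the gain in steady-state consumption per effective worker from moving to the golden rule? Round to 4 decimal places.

Δc ≈ 0.0194

Break-even investment rate: n + g + δ = 0.018 + 0.019 + 0.084 = 0.121.
Current steady state (s = 0.25): k* = (0.25/0.121)^(1/0.68) ≈ 2.9071, y* = 2.9071^0.32 ≈ 1.4070, c* = (1−0.25)·1.4070 ≈ 1.0553.
Maximizing c = f(k) − (n+g+δ)·k gives f'(k) = n+g+δ, i.e. 0.32·k^(0.32−1) = 0.121, so k_gold = (0.32/0.121)^(1/0.68) ≈ 4.1795.
y_gold = 4.1795^0.32 ≈ 1.5804, c_gold = y_gold − 0.121·k_gold ≈ 1.0747.
Gain: Δc = 1.0747 − 1.0553 ≈ 0.0194.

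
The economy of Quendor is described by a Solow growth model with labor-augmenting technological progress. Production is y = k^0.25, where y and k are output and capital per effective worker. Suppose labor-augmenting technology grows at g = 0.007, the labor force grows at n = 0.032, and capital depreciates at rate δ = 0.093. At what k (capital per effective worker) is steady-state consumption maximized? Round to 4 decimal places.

n + g + δ = 0.032 + 0.007 + 0.093 = 0.132.
At the golden rule the marginal product of capital equals n+g+δ: 0.25·k^(0.25−1) = 0.132. Solving, k_gold = (0.25/0.132)^(1/0.75) ≈ 2.3433.

k_gold ≈ 2.3433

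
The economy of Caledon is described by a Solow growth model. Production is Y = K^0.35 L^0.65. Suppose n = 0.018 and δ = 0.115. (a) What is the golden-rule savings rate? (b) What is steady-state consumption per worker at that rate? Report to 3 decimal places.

n + δ = 0.018 + 0.115 = 0.133.
For Cobb-Douglas, s_gold equals capital's share: s_gold = 0.35.
Golden rule sets MPK = n+δ: 0.35·k^(0.35−1) = 0.133, so k_gold = (0.35/0.133)^(1/0.65) ≈ 4.4308.
y_gold = 4.4308^0.35 ≈ 1.6837; c_gold = (1−0.35)·y_gold ≈ 1.0944.

(a) s_gold = 0.350; (b) c_gold ≈ 1.094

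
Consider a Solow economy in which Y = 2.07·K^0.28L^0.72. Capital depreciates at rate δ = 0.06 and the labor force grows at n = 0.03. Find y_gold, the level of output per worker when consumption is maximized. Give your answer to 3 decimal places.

The effective depreciation rate is n + δ = 0.03 + 0.06 = 0.09.
Setting f'(k) = n+δ gives 0.28·2.07·k^(0.28−1) = 0.09, hence k_gold = (0.28·2.07/0.09)^(1/0.72) ≈ 13.2878.
Output: y_gold = 2.07·k_gold^0.28 = 2.07·13.2878^0.28 ≈ 4.2711.

y_gold ≈ 4.271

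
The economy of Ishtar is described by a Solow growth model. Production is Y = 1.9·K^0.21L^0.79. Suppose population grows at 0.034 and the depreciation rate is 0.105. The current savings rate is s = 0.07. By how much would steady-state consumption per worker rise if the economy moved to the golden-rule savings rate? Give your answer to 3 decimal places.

Capital per worker breaks even when investment replaces (n + δ)·k; here n + δ = 0.139.
Current steady state (s = 0.07): k* = (0.07·1.9/0.139)^(1/0.79) ≈ 0.9457, y* = 1.9·0.9457^0.21 ≈ 1.8778, c* = (1−0.07)·1.8778 ≈ 1.7464.
Maximizing c = f(k) − (n+δ)·k gives f'(k) = n+δ, i.e. 0.21·1.9·k^(0.21−1) = 0.139, so k_gold = (0.21·1.9/0.139)^(1/0.79) ≈ 3.7992.
y_gold = 1.9·3.7992^0.21 ≈ 2.5147, c_gold = y_gold − 0.139·k_gold ≈ 1.9866.
Gain: Δc = 1.9866 − 1.7464 ≈ 0.2402.

Δc ≈ 0.240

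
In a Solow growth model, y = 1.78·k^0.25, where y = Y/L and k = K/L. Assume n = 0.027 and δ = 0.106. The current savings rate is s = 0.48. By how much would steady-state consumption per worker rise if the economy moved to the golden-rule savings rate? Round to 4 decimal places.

Break-even investment rate: n + δ = 0.027 + 0.106 = 0.133.
Current steady state (s = 0.48): k* = (0.48·1.78/0.133)^(1/0.75) ≈ 11.9421, y* = 1.78·11.9421^0.25 ≈ 3.3089, c* = (1−0.48)·3.3089 ≈ 1.7207.
Golden rule sets MPK = n+δ: 0.25·1.78·k^(0.25−1) = 0.133, so k_gold = (0.25·1.78/0.133)^(1/0.75) ≈ 5.0043.
y_gold = 1.78·5.0043^0.25 ≈ 2.6623, c_gold = y_gold − 0.133·k_gold ≈ 1.9967.
Gain: Δc = 1.9967 − 1.7207 ≈ 0.2761.

Δc ≈ 0.2761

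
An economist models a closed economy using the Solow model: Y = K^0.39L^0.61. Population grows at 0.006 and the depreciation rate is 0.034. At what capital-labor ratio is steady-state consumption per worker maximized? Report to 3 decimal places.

Capital per worker breaks even when investment replaces (n + δ)·k; here n + δ = 0.04.
At the golden rule the marginal product of capital equals n+δ: 0.39·k^(0.39−1) = 0.04. Solving, k_gold = (0.39/0.04)^(1/0.61) ≈ 41.8137.

k_gold ≈ 41.814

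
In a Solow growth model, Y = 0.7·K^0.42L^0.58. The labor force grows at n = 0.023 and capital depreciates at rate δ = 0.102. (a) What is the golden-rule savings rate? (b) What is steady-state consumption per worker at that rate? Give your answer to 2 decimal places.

(a) s_gold = 0.42; (b) c_gold ≈ 0.75

Capital per worker breaks even when investment replaces (n + δ)·k; here n + δ = 0.125.
For Cobb-Douglas, s_gold equals capital's share: s_gold = 0.42.
Maximizing c = f(k) − (n+δ)·k gives f'(k) = n+δ, i.e. 0.42·0.7·k^(0.42−1) = 0.125, so k_gold = (0.42·0.7/0.125)^(1/0.58) ≈ 4.3693.
y_gold = 0.7·4.3693^0.42 ≈ 1.3004; c_gold = (1−0.42)·y_gold ≈ 0.7542.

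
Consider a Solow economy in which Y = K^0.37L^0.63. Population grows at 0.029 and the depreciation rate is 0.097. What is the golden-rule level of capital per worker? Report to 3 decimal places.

k_gold ≈ 5.528

n + δ = 0.029 + 0.097 = 0.126.
Golden rule sets MPK = n+δ: 0.37·k^(0.37−1) = 0.126, so k_gold = (0.37/0.126)^(1/0.63) ≈ 5.5283.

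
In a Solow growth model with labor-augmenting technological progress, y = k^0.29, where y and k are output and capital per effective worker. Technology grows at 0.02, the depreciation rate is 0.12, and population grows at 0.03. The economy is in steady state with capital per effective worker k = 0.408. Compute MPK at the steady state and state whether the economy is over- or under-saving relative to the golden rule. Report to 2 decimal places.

under-saving; MPK ≈ 0.55

n + g + δ = 0.03 + 0.02 + 0.12 = 0.17.
MPK = 0.29·k^(0.29−1) = 0.29·0.408^(-0.71) ≈ 0.5481.
MPK > 0.17, so the economy is dynamically efficient (under-saving).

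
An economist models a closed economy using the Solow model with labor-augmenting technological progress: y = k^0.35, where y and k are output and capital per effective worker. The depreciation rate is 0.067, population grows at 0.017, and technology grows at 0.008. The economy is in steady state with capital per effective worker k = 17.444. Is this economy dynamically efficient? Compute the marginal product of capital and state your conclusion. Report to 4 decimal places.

dynamically inefficient; MPK ≈ 0.0546

Break-even investment rate: n + g + δ = 0.017 + 0.008 + 0.067 = 0.092.
MPK = 0.35·k^(0.35−1) = 0.35·17.444^(-0.65) ≈ 0.0546.
MPK < 0.092, so the economy is dynamically inefficient (over-saving).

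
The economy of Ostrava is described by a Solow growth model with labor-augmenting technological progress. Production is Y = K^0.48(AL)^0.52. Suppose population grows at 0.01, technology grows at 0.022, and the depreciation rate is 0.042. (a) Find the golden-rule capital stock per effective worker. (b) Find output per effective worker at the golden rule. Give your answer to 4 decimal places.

The effective depreciation rate is n + g + δ = 0.01 + 0.022 + 0.042 = 0.074.
Golden rule sets MPK = n+g+δ: 0.48·k^(0.48−1) = 0.074, so k_gold = (0.48/0.074)^(1/0.52) ≈ 36.4382.
y_gold = 36.4382^0.48 ≈ 5.6176.

(a) k_gold ≈ 36.4382; (b) y_gold ≈ 5.6176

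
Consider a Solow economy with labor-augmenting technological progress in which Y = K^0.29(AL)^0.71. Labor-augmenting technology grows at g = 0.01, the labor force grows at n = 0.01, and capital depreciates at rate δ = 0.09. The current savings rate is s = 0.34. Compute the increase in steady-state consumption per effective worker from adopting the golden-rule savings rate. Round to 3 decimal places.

Δc ≈ 0.008

n + g + δ = 0.01 + 0.01 + 0.09 = 0.11.
Current steady state (s = 0.34): k* = (0.34/0.11)^(1/0.71) ≈ 4.9007, y* = 4.9007^0.29 ≈ 1.5855, c* = (1−0.34)·1.5855 ≈ 1.0465.
Maximizing c = f(k) − (n+g+δ)·k gives f'(k) = n+g+δ, i.e. 0.29·k^(0.29−1) = 0.11, so k_gold = (0.29/0.11)^(1/0.71) ≈ 3.9171.
y_gold = 3.9171^0.29 ≈ 1.4858, c_gold = y_gold − 0.11·k_gold ≈ 1.0549.
Gain: Δc = 1.0549 − 1.0465 ≈ 0.0085.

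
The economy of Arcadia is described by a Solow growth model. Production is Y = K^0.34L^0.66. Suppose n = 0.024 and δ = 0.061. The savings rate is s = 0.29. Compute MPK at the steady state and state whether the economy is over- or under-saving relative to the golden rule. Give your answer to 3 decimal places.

Capital per worker breaks even when investment replaces (n + δ)·k; here n + δ = 0.085.
Steady-state k*: s·k^0.34 = 0.085·k gives k* = (0.29/0.085)^(1/0.66) ≈ 6.4201.
MPK = 0.34·6.4201^(-0.66) ≈ 0.0997.
MPK > n+δ = 0.085, so the economy is dynamically efficient (under-saving).

under-saving; MPK ≈ 0.100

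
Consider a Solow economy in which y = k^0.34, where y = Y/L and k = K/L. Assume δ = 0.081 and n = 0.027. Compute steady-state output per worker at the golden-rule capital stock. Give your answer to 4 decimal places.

y_gold ≈ 1.8054

The effective depreciation rate is n + δ = 0.027 + 0.081 = 0.108.
Golden rule sets MPK = n+δ: 0.34·k^(0.34−1) = 0.108, so k_gold = (0.34/0.108)^(1/0.66) ≈ 5.6837.
Output: y_gold = k_gold^0.34 = 5.6837^0.34 ≈ 1.8054.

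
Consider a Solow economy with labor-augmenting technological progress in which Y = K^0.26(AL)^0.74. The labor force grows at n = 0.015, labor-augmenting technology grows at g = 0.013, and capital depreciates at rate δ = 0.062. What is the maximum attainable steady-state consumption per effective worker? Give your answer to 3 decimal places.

c_gold ≈ 1.074

The effective depreciation rate is n + g + δ = 0.015 + 0.013 + 0.062 = 0.09.
Maximizing c = f(k) − (n+g+δ)·k gives f'(k) = n+g+δ, i.e. 0.26·k^(0.26−1) = 0.09, so k_gold = (0.26/0.09)^(1/0.74) ≈ 4.1938.
y_gold = 4.1938^0.26 ≈ 1.4517.
c_gold = y_gold − (n+g+δ)·k_gold = 1.4517 − 0.09·4.1938 ≈ 1.0743.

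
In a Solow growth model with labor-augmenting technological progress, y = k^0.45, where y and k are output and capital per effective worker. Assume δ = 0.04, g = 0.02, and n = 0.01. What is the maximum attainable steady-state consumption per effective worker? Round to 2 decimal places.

Break-even investment rate: n + g + δ = 0.01 + 0.02 + 0.04 = 0.07.
Maximizing c = f(k) − (n+g+δ)·k gives f'(k) = n+g+δ, i.e. 0.45·k^(0.45−1) = 0.07, so k_gold = (0.45/0.07)^(1/0.55) ≈ 29.4645.
y_gold = 29.4645^0.45 ≈ 4.5834.
c_gold = y_gold − (n+g+δ)·k_gold = 4.5834 − 0.07·29.4645 ≈ 2.5209.

c_gold ≈ 2.52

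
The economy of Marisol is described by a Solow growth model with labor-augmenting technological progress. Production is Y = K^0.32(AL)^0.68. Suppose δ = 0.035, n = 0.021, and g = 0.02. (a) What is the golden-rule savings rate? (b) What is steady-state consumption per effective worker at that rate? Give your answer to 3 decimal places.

n + g + δ = 0.021 + 0.02 + 0.035 = 0.076.
For Cobb-Douglas, s_gold equals capital's share: s_gold = 0.32.
At the golden rule the marginal product of capital equals n+g+δ: 0.32·k^(0.32−1) = 0.076. Solving, k_gold = (0.32/0.076)^(1/0.68) ≈ 8.2821.
y_gold = 8.2821^0.32 ≈ 1.9670; c_gold = (1−0.32)·y_gold ≈ 1.3376.

(a) s_gold = 0.320; (b) c_gold ≈ 1.338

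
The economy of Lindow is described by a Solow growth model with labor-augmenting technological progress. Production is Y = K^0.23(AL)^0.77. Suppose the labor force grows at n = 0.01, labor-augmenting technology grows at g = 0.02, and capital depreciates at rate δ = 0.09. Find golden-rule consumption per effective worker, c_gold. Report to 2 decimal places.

c_gold ≈ 0.94

The effective depreciation rate is n + g + δ = 0.01 + 0.02 + 0.09 = 0.12.
At the golden rule the marginal product of capital equals n+g+δ: 0.23·k^(0.23−1) = 0.12. Solving, k_gold = (0.23/0.12)^(1/0.77) ≈ 2.3278.
y_gold = 2.3278^0.23 ≈ 1.2145.
c_gold = y_gold − (n+g+δ)·k_gold = 1.2145 − 0.12·2.3278 ≈ 0.9352.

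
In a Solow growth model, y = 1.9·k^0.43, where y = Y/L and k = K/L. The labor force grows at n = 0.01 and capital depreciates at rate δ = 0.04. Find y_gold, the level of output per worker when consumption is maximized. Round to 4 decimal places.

y_gold ≈ 15.6320

Capital per worker breaks even when investment replaces (n + δ)·k; here n + δ = 0.05.
Setting f'(k) = n+δ gives 0.43·1.9·k^(0.43−1) = 0.05, hence k_gold = (0.43·1.9/0.05)^(1/0.57) ≈ 134.4350.
Output: y_gold = 1.9·k_gold^0.43 = 1.9·134.4350^0.43 ≈ 15.6320.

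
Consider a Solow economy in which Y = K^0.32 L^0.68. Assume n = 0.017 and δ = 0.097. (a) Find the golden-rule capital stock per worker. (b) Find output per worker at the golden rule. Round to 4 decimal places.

n + δ = 0.017 + 0.097 = 0.114.
Maximizing c = f(k) − (n+δ)·k gives f'(k) = n+δ, i.e. 0.32·k^(0.32−1) = 0.114, so k_gold = (0.32/0.114)^(1/0.68) ≈ 4.5623.
y_gold = 4.5623^0.32 ≈ 1.6253.

(a) k_gold ≈ 4.5623; (b) y_gold ≈ 1.6253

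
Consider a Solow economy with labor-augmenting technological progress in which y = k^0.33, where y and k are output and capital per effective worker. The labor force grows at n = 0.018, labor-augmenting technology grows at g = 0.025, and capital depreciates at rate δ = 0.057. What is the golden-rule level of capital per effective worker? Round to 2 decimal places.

k_gold ≈ 5.94

Break-even investment rate: n + g + δ = 0.018 + 0.025 + 0.057 = 0.1.
Maximizing c = f(k) − (n+g+δ)·k gives f'(k) = n+g+δ, i.e. 0.33·k^(0.33−1) = 0.1, so k_gold = (0.33/0.1)^(1/0.67) ≈ 5.9416.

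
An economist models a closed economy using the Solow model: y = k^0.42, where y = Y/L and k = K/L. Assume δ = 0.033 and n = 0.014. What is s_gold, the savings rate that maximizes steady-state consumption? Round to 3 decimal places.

s_gold = 0.420

The effective depreciation rate is n + δ = 0.014 + 0.033 = 0.047.
At the golden rule MPK = n+δ, and in any Cobb-Douglas steady state s = (n+δ)·k/y = MPK·k/y = capital's share 0.42.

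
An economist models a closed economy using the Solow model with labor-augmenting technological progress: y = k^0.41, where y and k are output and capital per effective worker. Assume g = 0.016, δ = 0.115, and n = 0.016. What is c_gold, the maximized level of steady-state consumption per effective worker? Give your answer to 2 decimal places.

c_gold ≈ 1.20

n + g + δ = 0.016 + 0.016 + 0.115 = 0.147.
Golden rule sets MPK = n+g+δ: 0.41·k^(0.41−1) = 0.147, so k_gold = (0.41/0.147)^(1/0.59) ≈ 5.6889.
y_gold = 5.6889^0.41 ≈ 2.0397.
c_gold = y_gold − (n+g+δ)·k_gold = 2.0397 − 0.147·5.6889 ≈ 1.2034.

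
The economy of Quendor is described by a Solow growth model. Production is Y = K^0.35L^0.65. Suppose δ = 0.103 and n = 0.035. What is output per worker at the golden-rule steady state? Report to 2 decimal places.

y_gold ≈ 1.65

n + δ = 0.035 + 0.103 = 0.138.
Golden rule sets MPK = n+δ: 0.35·k^(0.35−1) = 0.138, so k_gold = (0.35/0.138)^(1/0.65) ≈ 4.1863.
Output: y_gold = k_gold^0.35 = 4.1863^0.35 ≈ 1.6506.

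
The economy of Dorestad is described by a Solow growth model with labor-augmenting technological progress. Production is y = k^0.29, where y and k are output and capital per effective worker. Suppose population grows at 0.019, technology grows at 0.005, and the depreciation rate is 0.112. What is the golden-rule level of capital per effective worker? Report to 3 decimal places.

k_gold ≈ 2.905

Break-even investment rate: n + g + δ = 0.019 + 0.005 + 0.112 = 0.136.
Maximizing c = f(k) − (n+g+δ)·k gives f'(k) = n+g+δ, i.e. 0.29·k^(0.29−1) = 0.136, so k_gold = (0.29/0.136)^(1/0.71) ≈ 2.9052.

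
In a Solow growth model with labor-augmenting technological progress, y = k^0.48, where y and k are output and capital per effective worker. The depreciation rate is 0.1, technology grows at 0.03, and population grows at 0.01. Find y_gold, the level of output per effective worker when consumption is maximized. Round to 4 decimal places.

y_gold ≈ 3.1185

The effective depreciation rate is n + g + δ = 0.01 + 0.03 + 0.1 = 0.14.
Maximizing c = f(k) − (n+g+δ)·k gives f'(k) = n+g+δ, i.e. 0.48·k^(0.48−1) = 0.14, so k_gold = (0.48/0.14)^(1/0.52) ≈ 10.6921.
Output: y_gold = k_gold^0.48 = 10.6921^0.48 ≈ 3.1185.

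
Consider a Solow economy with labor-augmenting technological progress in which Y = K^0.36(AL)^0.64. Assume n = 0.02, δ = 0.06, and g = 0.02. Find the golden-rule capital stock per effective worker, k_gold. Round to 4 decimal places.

Capital per effective worker breaks even when investment replaces (n + g + δ)·k; here n + g + δ = 0.1.
Maximizing c = f(k) − (n+g+δ)·k gives f'(k) = n+g+δ, i.e. 0.36·k^(0.36−1) = 0.1, so k_gold = (0.36/0.1)^(1/0.64) ≈ 7.3998.

k_gold ≈ 7.3998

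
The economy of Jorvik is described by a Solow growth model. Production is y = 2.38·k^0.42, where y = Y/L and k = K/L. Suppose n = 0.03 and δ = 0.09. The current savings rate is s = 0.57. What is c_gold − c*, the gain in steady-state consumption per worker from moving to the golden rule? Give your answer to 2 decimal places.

The effective depreciation rate is n + δ = 0.03 + 0.09 = 0.12.
Current steady state (s = 0.57): k* = (0.57·2.38/0.12)^(1/0.58) ≈ 65.4612, y* = 2.38·65.4612^0.42 ≈ 13.7813, c* = (1−0.57)·13.7813 ≈ 5.9260.
Setting f'(k) = n+δ gives 0.42·2.38·k^(0.42−1) = 0.12, hence k_gold = (0.42·2.38/0.12)^(1/0.58) ≈ 38.6651.
y_gold = 2.38·38.6651^0.42 ≈ 11.0472, c_gold = y_gold − 0.12·k_gold ≈ 6.4074.
Gain: Δc = 6.4074 − 5.9260 ≈ 0.4814.

Δc ≈ 0.48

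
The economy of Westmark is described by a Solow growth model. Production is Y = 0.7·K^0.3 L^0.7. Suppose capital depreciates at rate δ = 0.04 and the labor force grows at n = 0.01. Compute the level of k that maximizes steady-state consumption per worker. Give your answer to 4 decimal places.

k_gold ≈ 7.7688

The effective depreciation rate is n + δ = 0.01 + 0.04 = 0.05.
Maximizing c = f(k) − (n+δ)·k gives f'(k) = n+δ, i.e. 0.3·0.7·k^(0.3−1) = 0.05, so k_gold = (0.3·0.7/0.05)^(1/0.7) ≈ 7.7688.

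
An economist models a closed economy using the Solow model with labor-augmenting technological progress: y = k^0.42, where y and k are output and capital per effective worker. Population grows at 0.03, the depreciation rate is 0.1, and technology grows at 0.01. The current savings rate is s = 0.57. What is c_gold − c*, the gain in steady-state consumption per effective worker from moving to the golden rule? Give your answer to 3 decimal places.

Capital per effective worker breaks even when investment replaces (n + g + δ)·k; here n + g + δ = 0.14.
Current steady state (s = 0.57): k* = (0.57/0.14)^(1/0.58) ≈ 11.2535, y* = 11.2535^0.42 ≈ 2.7640, c* = (1−0.57)·2.7640 ≈ 1.1885.
Golden rule sets MPK = n+g+δ: 0.42·k^(0.42−1) = 0.14, so k_gold = (0.42/0.14)^(1/0.58) ≈ 6.6470.
y_gold = 6.6470^0.42 ≈ 2.2157, c_gold = y_gold − 0.14·k_gold ≈ 1.2851.
Gain: Δc = 1.2851 − 1.1885 ≈ 0.0966.

Δc ≈ 0.097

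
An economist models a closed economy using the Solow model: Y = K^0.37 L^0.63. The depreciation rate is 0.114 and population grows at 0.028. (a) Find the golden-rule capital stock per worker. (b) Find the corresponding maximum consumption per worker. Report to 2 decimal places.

(a) k_gold ≈ 4.57; (b) c_gold ≈ 1.11

Capital per worker breaks even when investment replaces (n + δ)·k; here n + δ = 0.142.
Setting f'(k) = n+δ gives 0.37·k^(0.37−1) = 0.142, hence k_gold = (0.37/0.142)^(1/0.63) ≈ 4.5728.
y_gold = 4.5728^0.37 ≈ 1.7550; c_gold = y_gold − 0.142·k_gold ≈ 1.1056.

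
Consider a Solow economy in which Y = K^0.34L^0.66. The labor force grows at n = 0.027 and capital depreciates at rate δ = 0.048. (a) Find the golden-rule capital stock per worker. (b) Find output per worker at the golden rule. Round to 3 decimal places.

(a) k_gold ≈ 9.876; (b) y_gold ≈ 2.178

n + δ = 0.027 + 0.048 = 0.075.
Maximizing c = f(k) − (n+δ)·k gives f'(k) = n+δ, i.e. 0.34·k^(0.34−1) = 0.075, so k_gold = (0.34/0.075)^(1/0.66) ≈ 9.8758.
y_gold = 9.8758^0.34 ≈ 2.1785.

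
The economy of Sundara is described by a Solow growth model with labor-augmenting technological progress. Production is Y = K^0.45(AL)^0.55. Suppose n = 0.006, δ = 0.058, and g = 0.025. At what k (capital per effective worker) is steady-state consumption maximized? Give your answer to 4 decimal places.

k_gold ≈ 19.0405

n + g + δ = 0.006 + 0.025 + 0.058 = 0.089.
Setting f'(k) = n+g+δ gives 0.45·k^(0.45−1) = 0.089, hence k_gold = (0.45/0.089)^(1/0.55) ≈ 19.0405.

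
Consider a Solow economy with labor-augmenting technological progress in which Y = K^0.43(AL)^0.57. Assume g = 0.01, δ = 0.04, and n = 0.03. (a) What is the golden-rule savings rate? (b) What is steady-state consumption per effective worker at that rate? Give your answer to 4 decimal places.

n + g + δ = 0.03 + 0.01 + 0.04 = 0.08.
For Cobb-Douglas, s_gold equals capital's share: s_gold = 0.43.
Golden rule sets MPK = n+g+δ: 0.43·k^(0.43−1) = 0.08, so k_gold = (0.43/0.08)^(1/0.57) ≈ 19.1146.
y_gold = 19.1146^0.43 ≈ 3.5562; c_gold = (1−0.43)·y_gold ≈ 2.0270.

(a) s_gold = 0.4300; (b) c_gold ≈ 2.0270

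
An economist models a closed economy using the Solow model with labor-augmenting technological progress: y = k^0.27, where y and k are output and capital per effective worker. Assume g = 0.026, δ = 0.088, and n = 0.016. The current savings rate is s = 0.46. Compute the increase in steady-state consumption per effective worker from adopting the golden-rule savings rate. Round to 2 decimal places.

Break-even investment rate: n + g + δ = 0.016 + 0.026 + 0.088 = 0.13.
Current steady state (s = 0.46): k* = (0.46/0.13)^(1/0.73) ≈ 5.6468, y* = 5.6468^0.27 ≈ 1.5958, c* = (1−0.46)·1.5958 ≈ 0.8617.
At the golden rule the marginal product of capital equals n+g+δ: 0.27·k^(0.27−1) = 0.13. Solving, k_gold = (0.27/0.13)^(1/0.73) ≈ 2.7216.
y_gold = 2.7216^0.27 ≈ 1.3104, c_gold = y_gold − 0.13·k_gold ≈ 0.9566.
Gain: Δc = 0.9566 − 0.8617 ≈ 0.0948.

Δc ≈ 0.09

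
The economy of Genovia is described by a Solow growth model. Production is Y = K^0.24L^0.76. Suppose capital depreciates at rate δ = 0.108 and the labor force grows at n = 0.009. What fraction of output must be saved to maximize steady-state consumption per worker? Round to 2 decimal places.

The effective depreciation rate is n + δ = 0.009 + 0.108 = 0.117.
At the golden rule MPK = n+δ, and in any Cobb-Douglas steady state s = (n+δ)·k/y = MPK·k/y = capital's share 0.24.

s_gold = 0.24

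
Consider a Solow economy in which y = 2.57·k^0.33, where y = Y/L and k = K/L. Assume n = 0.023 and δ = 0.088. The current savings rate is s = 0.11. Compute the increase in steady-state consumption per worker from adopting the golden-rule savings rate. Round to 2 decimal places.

n + δ = 0.023 + 0.088 = 0.111.
Current steady state (s = 0.11): k* = (0.11·2.57/0.111)^(1/0.67) ≈ 4.0362, y* = 2.57·4.0362^0.33 ≈ 4.0729, c* = (1−0.11)·4.0729 ≈ 3.6249.
At the golden rule the marginal product of capital equals n+δ: 0.33·2.57·k^(0.33−1) = 0.111. Solving, k_gold = (0.33·2.57/0.111)^(1/0.67) ≈ 20.8015.
y_gold = 2.57·20.8015^0.33 ≈ 6.9969, c_gold = y_gold − 0.111·k_gold ≈ 4.6879.
Gain: Δc = 4.6879 − 3.6249 ≈ 1.0630.

Δc ≈ 1.06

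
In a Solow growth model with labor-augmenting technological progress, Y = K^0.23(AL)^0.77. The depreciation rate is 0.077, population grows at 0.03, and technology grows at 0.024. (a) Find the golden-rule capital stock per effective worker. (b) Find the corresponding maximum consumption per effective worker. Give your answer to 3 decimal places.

Break-even investment rate: n + g + δ = 0.03 + 0.024 + 0.077 = 0.131.
Maximizing c = f(k) − (n+g+δ)·k gives f'(k) = n+g+δ, i.e. 0.23·k^(0.23−1) = 0.131, so k_gold = (0.23/0.131)^(1/0.77) ≈ 2.0772.
y_gold = 2.0772^0.23 ≈ 1.1831; c_gold = y_gold − 0.131·k_gold ≈ 0.9110.

(a) k_gold ≈ 2.077; (b) c_gold ≈ 0.911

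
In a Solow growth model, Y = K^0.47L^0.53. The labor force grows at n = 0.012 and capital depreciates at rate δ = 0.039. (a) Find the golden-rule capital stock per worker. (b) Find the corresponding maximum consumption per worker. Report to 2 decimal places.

The effective depreciation rate is n + δ = 0.012 + 0.039 = 0.051.
Maximizing c = f(k) − (n+δ)·k gives f'(k) = n+δ, i.e. 0.47·k^(0.47−1) = 0.051, so k_gold = (0.47/0.051)^(1/0.53) ≈ 66.0486.
y_gold = 66.0486^0.47 ≈ 7.1670; c_gold = y_gold − 0.051·k_gold ≈ 3.7985.

(a) k_gold ≈ 66.05; (b) c_gold ≈ 3.80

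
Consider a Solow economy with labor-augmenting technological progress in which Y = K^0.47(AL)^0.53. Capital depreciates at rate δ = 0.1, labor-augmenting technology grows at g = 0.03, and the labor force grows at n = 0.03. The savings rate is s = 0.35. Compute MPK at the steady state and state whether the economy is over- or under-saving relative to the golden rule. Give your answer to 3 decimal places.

under-saving; MPK ≈ 0.215

Break-even investment rate: n + g + δ = 0.03 + 0.03 + 0.1 = 0.16.
Steady-state k*: s·k^0.47 = 0.16·k gives k* = (0.35/0.16)^(1/0.53) ≈ 4.3794.
MPK = 0.47·4.3794^(-0.53) ≈ 0.2149.
MPK > n+g+δ = 0.16, so the economy is dynamically efficient (under-saving).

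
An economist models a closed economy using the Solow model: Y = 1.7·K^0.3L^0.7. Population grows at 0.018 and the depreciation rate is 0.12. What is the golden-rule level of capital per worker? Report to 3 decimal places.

The effective depreciation rate is n + δ = 0.018 + 0.12 = 0.138.
Maximizing c = f(k) − (n+δ)·k gives f'(k) = n+δ, i.e. 0.3·1.7·k^(0.3−1) = 0.138, so k_gold = (0.3·1.7/0.138)^(1/0.7) ≈ 6.4712.

k_gold ≈ 6.471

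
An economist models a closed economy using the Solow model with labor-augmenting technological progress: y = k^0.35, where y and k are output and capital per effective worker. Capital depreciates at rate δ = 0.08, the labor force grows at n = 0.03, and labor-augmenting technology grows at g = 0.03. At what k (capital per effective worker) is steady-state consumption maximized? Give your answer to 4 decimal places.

Capital per effective worker breaks even when investment replaces (n + g + δ)·k; here n + g + δ = 0.14.
Setting f'(k) = n+g+δ gives 0.35·k^(0.35−1) = 0.14, hence k_gold = (0.35/0.14)^(1/0.65) ≈ 4.0946.

k_gold ≈ 4.0946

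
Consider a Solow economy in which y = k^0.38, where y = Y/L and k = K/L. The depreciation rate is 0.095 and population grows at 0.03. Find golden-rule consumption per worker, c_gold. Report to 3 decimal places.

n + δ = 0.03 + 0.095 = 0.125.
At the golden rule the marginal product of capital equals n+δ: 0.38·k^(0.38−1) = 0.125. Solving, k_gold = (0.38/0.125)^(1/0.62) ≈ 6.0094.
y_gold = 6.0094^0.38 ≈ 1.9768.
c_gold = y_gold − (n+δ)·k_gold = 1.9768 − 0.125·6.0094 ≈ 1.2256.

c_gold ≈ 1.226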